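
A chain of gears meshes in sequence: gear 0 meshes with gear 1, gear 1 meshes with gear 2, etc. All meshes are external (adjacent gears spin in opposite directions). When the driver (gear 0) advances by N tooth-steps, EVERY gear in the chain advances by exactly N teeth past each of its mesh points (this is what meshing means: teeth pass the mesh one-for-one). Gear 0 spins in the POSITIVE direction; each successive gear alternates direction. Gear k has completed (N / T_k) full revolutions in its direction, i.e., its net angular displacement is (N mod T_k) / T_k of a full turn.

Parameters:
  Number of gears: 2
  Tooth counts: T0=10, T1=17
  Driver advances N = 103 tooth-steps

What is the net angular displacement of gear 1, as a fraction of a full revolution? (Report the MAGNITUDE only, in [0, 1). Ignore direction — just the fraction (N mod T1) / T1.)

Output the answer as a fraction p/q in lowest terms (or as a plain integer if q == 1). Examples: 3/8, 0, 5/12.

Answer: 1/17

Derivation:
Chain of 2 gears, tooth counts: [10, 17]
  gear 0: T0=10, direction=positive, advance = 103 mod 10 = 3 teeth = 3/10 turn
  gear 1: T1=17, direction=negative, advance = 103 mod 17 = 1 teeth = 1/17 turn
Gear 1: 103 mod 17 = 1
Fraction = 1 / 17 = 1/17 (gcd(1,17)=1) = 1/17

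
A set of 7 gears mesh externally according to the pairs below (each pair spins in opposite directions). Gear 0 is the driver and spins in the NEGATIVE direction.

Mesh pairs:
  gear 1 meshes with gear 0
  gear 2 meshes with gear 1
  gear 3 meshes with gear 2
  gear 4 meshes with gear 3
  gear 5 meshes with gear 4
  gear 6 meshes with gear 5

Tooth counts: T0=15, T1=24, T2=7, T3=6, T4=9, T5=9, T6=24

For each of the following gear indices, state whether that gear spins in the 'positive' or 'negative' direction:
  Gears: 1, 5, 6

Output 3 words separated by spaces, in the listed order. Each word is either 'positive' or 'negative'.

Gear 0 (driver): negative (depth 0)
  gear 1: meshes with gear 0 -> depth 1 -> positive (opposite of gear 0)
  gear 2: meshes with gear 1 -> depth 2 -> negative (opposite of gear 1)
  gear 3: meshes with gear 2 -> depth 3 -> positive (opposite of gear 2)
  gear 4: meshes with gear 3 -> depth 4 -> negative (opposite of gear 3)
  gear 5: meshes with gear 4 -> depth 5 -> positive (opposite of gear 4)
  gear 6: meshes with gear 5 -> depth 6 -> negative (opposite of gear 5)
Queried indices 1, 5, 6 -> positive, positive, negative

Answer: positive positive negative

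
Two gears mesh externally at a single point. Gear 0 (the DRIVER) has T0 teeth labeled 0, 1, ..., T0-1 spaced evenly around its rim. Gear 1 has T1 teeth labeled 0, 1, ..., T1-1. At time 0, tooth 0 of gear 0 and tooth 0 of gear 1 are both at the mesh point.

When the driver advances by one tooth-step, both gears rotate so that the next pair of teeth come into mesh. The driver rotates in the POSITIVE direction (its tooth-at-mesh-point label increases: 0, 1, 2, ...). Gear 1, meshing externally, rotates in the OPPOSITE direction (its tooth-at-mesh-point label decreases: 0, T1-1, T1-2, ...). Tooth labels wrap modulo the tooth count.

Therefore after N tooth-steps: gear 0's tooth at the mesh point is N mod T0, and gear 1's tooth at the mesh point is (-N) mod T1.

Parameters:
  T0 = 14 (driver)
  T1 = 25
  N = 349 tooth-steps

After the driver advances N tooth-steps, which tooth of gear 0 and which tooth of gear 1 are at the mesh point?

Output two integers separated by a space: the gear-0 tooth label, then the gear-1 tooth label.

Answer: 13 1

Derivation:
Gear 0 (driver, T0=14): tooth at mesh = N mod T0
  349 = 24 * 14 + 13, so 349 mod 14 = 13
  gear 0 tooth = 13
Gear 1 (driven, T1=25): tooth at mesh = (-N) mod T1
  349 = 13 * 25 + 24, so 349 mod 25 = 24
  (-349) mod 25 = (-24) mod 25 = 25 - 24 = 1
Mesh after 349 steps: gear-0 tooth 13 meets gear-1 tooth 1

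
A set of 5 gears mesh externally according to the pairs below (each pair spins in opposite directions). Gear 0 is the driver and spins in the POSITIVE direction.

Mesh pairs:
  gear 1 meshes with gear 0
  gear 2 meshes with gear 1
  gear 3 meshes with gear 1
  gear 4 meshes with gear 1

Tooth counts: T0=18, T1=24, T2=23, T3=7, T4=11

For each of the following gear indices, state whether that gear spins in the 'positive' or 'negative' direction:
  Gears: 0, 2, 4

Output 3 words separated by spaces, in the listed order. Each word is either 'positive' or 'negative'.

Answer: positive positive positive

Derivation:
Gear 0 (driver): positive (depth 0)
  gear 1: meshes with gear 0 -> depth 1 -> negative (opposite of gear 0)
  gear 2: meshes with gear 1 -> depth 2 -> positive (opposite of gear 1)
  gear 3: meshes with gear 1 -> depth 2 -> positive (opposite of gear 1)
  gear 4: meshes with gear 1 -> depth 2 -> positive (opposite of gear 1)
Queried indices 0, 2, 4 -> positive, positive, positive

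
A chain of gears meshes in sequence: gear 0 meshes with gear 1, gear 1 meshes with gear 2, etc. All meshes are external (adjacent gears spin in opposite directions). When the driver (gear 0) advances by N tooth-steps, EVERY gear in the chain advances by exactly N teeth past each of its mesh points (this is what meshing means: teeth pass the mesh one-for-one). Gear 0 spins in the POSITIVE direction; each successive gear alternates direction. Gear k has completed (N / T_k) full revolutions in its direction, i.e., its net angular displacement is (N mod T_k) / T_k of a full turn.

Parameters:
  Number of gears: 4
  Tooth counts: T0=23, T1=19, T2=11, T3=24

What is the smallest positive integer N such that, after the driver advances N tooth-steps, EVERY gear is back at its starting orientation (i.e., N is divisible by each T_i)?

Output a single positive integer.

Gear k returns to start when N is a multiple of T_k.
All gears at start simultaneously when N is a common multiple of [23, 19, 11, 24]; the smallest such N is lcm(23, 19, 11, 24).
Start: lcm = T0 = 23
Fold in T1=19: gcd(23, 19) = 1; lcm(23, 19) = 23 * 19 / 1 = 437 / 1 = 437
Fold in T2=11: gcd(437, 11) = 1; lcm(437, 11) = 437 * 11 / 1 = 4807 / 1 = 4807
Fold in T3=24: gcd(4807, 24) = 1; lcm(4807, 24) = 4807 * 24 / 1 = 115368 / 1 = 115368
Full cycle length = 115368

Answer: 115368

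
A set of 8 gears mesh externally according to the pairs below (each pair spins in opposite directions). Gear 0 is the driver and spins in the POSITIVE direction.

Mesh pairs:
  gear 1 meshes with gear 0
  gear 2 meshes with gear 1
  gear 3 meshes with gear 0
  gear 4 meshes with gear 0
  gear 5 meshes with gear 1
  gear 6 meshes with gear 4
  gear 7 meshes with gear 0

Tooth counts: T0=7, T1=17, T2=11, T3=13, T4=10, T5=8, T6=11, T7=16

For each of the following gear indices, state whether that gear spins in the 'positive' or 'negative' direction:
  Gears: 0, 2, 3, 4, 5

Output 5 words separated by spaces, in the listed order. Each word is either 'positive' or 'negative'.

Answer: positive positive negative negative positive

Derivation:
Gear 0 (driver): positive (depth 0)
  gear 1: meshes with gear 0 -> depth 1 -> negative (opposite of gear 0)
  gear 2: meshes with gear 1 -> depth 2 -> positive (opposite of gear 1)
  gear 3: meshes with gear 0 -> depth 1 -> negative (opposite of gear 0)
  gear 4: meshes with gear 0 -> depth 1 -> negative (opposite of gear 0)
  gear 5: meshes with gear 1 -> depth 2 -> positive (opposite of gear 1)
  gear 6: meshes with gear 4 -> depth 2 -> positive (opposite of gear 4)
  gear 7: meshes with gear 0 -> depth 1 -> negative (opposite of gear 0)
Queried indices 0, 2, 3, 4, 5 -> positive, positive, negative, negative, positive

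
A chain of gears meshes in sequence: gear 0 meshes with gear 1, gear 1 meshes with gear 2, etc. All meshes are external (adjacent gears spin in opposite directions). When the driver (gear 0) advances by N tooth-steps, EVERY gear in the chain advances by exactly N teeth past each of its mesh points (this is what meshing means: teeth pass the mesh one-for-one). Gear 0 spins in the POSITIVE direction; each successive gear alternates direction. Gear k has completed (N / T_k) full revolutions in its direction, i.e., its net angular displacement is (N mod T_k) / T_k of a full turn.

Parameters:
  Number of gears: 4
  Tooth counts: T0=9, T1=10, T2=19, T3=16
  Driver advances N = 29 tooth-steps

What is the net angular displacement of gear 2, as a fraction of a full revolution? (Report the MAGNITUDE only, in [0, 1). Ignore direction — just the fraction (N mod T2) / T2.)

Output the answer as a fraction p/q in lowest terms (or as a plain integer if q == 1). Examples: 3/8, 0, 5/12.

Chain of 4 gears, tooth counts: [9, 10, 19, 16]
  gear 0: T0=9, direction=positive, advance = 29 mod 9 = 2 teeth = 2/9 turn
  gear 1: T1=10, direction=negative, advance = 29 mod 10 = 9 teeth = 9/10 turn
  gear 2: T2=19, direction=positive, advance = 29 mod 19 = 10 teeth = 10/19 turn
  gear 3: T3=16, direction=negative, advance = 29 mod 16 = 13 teeth = 13/16 turn
Gear 2: 29 mod 19 = 10
Fraction = 10 / 19 = 10/19 (gcd(10,19)=1) = 10/19

Answer: 10/19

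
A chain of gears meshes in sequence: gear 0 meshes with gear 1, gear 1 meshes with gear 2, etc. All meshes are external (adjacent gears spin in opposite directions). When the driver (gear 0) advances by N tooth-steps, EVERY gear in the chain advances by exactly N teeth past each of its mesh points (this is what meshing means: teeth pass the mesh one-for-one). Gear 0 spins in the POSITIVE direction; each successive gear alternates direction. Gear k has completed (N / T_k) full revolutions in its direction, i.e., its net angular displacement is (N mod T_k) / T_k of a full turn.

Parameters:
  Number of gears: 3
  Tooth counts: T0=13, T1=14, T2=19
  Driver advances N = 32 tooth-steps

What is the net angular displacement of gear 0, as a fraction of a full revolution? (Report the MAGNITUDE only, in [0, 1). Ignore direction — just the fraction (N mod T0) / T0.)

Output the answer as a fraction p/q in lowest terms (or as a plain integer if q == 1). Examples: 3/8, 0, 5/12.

Answer: 6/13

Derivation:
Chain of 3 gears, tooth counts: [13, 14, 19]
  gear 0: T0=13, direction=positive, advance = 32 mod 13 = 6 teeth = 6/13 turn
  gear 1: T1=14, direction=negative, advance = 32 mod 14 = 4 teeth = 4/14 turn
  gear 2: T2=19, direction=positive, advance = 32 mod 19 = 13 teeth = 13/19 turn
Gear 0: 32 mod 13 = 6
Fraction = 6 / 13 = 6/13 (gcd(6,13)=1) = 6/13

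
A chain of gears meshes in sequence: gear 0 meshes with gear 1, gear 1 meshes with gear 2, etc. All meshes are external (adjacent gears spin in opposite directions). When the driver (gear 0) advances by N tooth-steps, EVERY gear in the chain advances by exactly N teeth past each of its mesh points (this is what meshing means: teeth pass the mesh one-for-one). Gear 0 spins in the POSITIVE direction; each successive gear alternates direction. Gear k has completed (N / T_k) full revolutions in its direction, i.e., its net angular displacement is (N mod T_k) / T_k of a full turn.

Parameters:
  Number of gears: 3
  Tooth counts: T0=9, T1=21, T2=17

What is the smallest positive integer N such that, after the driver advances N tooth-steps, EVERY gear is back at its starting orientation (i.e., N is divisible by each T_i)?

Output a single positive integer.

Answer: 1071

Derivation:
Gear k returns to start when N is a multiple of T_k.
All gears at start simultaneously when N is a common multiple of [9, 21, 17]; the smallest such N is lcm(9, 21, 17).
Start: lcm = T0 = 9
Fold in T1=21: gcd(9, 21) = 3; lcm(9, 21) = 9 * 21 / 3 = 189 / 3 = 63
Fold in T2=17: gcd(63, 17) = 1; lcm(63, 17) = 63 * 17 / 1 = 1071 / 1 = 1071
Full cycle length = 1071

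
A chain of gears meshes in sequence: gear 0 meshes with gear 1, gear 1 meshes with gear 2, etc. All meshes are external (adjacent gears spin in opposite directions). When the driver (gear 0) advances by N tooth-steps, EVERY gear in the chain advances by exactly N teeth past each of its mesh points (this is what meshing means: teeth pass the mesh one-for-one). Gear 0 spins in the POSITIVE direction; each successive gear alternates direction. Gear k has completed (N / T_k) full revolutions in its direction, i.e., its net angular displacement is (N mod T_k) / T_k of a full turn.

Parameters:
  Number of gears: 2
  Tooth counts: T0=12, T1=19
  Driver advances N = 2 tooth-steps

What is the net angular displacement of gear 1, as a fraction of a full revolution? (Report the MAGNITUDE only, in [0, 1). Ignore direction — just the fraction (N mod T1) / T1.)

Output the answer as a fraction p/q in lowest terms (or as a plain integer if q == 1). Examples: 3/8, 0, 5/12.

Answer: 2/19

Derivation:
Chain of 2 gears, tooth counts: [12, 19]
  gear 0: T0=12, direction=positive, advance = 2 mod 12 = 2 teeth = 2/12 turn
  gear 1: T1=19, direction=negative, advance = 2 mod 19 = 2 teeth = 2/19 turn
Gear 1: 2 mod 19 = 2
Fraction = 2 / 19 = 2/19 (gcd(2,19)=1) = 2/19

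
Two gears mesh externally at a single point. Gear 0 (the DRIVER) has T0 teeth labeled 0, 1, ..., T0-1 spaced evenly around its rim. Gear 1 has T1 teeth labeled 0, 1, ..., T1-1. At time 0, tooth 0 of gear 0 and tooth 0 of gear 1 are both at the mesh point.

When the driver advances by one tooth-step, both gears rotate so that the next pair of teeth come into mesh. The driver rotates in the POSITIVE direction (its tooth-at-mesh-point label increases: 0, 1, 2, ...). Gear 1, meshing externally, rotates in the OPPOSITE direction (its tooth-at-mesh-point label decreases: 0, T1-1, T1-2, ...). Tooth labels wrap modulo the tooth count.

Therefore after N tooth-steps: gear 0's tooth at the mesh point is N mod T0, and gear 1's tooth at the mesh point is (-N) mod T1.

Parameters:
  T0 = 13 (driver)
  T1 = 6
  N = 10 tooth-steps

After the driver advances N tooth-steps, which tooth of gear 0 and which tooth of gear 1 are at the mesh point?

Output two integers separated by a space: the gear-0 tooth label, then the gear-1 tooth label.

Answer: 10 2

Derivation:
Gear 0 (driver, T0=13): tooth at mesh = N mod T0
  10 = 0 * 13 + 10, so 10 mod 13 = 10
  gear 0 tooth = 10
Gear 1 (driven, T1=6): tooth at mesh = (-N) mod T1
  10 = 1 * 6 + 4, so 10 mod 6 = 4
  (-10) mod 6 = (-4) mod 6 = 6 - 4 = 2
Mesh after 10 steps: gear-0 tooth 10 meets gear-1 tooth 2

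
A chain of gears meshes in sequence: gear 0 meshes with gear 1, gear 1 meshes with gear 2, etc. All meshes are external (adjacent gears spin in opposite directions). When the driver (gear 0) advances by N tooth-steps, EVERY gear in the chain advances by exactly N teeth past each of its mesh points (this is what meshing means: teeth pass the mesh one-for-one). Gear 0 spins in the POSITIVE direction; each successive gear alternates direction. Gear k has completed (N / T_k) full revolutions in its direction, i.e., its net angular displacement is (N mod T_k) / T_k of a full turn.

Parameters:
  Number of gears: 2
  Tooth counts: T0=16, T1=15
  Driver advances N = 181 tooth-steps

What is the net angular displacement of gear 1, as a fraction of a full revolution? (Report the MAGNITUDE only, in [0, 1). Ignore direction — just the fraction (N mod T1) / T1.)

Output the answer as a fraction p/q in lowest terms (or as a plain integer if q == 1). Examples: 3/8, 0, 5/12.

Answer: 1/15

Derivation:
Chain of 2 gears, tooth counts: [16, 15]
  gear 0: T0=16, direction=positive, advance = 181 mod 16 = 5 teeth = 5/16 turn
  gear 1: T1=15, direction=negative, advance = 181 mod 15 = 1 teeth = 1/15 turn
Gear 1: 181 mod 15 = 1
Fraction = 1 / 15 = 1/15 (gcd(1,15)=1) = 1/15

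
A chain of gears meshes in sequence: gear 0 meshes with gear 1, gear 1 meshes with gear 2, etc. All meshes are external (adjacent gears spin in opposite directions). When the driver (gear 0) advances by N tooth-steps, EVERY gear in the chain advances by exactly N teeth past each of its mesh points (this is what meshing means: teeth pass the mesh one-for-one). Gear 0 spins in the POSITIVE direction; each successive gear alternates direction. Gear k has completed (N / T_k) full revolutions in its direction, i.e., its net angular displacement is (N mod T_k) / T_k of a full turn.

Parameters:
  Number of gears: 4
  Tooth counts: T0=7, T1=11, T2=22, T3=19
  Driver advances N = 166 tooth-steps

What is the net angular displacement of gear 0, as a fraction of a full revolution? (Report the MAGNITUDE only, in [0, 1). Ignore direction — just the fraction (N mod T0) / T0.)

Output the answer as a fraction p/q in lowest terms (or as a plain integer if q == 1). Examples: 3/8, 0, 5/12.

Chain of 4 gears, tooth counts: [7, 11, 22, 19]
  gear 0: T0=7, direction=positive, advance = 166 mod 7 = 5 teeth = 5/7 turn
  gear 1: T1=11, direction=negative, advance = 166 mod 11 = 1 teeth = 1/11 turn
  gear 2: T2=22, direction=positive, advance = 166 mod 22 = 12 teeth = 12/22 turn
  gear 3: T3=19, direction=negative, advance = 166 mod 19 = 14 teeth = 14/19 turn
Gear 0: 166 mod 7 = 5
Fraction = 5 / 7 = 5/7 (gcd(5,7)=1) = 5/7

Answer: 5/7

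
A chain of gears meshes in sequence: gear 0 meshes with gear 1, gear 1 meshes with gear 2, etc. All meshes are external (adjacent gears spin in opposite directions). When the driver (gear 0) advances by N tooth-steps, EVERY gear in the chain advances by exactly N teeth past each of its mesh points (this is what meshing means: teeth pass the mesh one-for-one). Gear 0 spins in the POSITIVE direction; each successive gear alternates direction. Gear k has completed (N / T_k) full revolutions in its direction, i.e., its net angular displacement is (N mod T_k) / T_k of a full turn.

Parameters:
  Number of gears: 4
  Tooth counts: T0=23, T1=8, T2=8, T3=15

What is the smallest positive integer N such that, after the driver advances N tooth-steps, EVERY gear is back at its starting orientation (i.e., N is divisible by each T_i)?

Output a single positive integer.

Gear k returns to start when N is a multiple of T_k.
All gears at start simultaneously when N is a common multiple of [23, 8, 8, 15]; the smallest such N is lcm(23, 8, 8, 15).
Start: lcm = T0 = 23
Fold in T1=8: gcd(23, 8) = 1; lcm(23, 8) = 23 * 8 / 1 = 184 / 1 = 184
Fold in T2=8: gcd(184, 8) = 8; lcm(184, 8) = 184 * 8 / 8 = 1472 / 8 = 184
Fold in T3=15: gcd(184, 15) = 1; lcm(184, 15) = 184 * 15 / 1 = 2760 / 1 = 2760
Full cycle length = 2760

Answer: 2760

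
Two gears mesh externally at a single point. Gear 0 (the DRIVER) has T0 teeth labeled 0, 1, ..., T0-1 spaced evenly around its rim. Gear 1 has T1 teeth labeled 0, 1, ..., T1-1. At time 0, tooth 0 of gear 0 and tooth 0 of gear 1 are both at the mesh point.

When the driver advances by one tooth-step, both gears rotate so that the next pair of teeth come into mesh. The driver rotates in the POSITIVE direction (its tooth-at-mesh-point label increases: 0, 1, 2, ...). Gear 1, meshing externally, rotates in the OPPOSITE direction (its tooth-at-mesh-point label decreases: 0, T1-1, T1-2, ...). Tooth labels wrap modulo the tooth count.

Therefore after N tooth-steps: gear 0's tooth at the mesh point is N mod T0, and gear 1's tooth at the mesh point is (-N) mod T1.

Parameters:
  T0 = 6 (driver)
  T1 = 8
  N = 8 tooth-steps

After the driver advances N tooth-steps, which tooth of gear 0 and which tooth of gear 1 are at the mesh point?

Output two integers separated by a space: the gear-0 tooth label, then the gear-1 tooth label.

Answer: 2 0

Derivation:
Gear 0 (driver, T0=6): tooth at mesh = N mod T0
  8 = 1 * 6 + 2, so 8 mod 6 = 2
  gear 0 tooth = 2
Gear 1 (driven, T1=8): tooth at mesh = (-N) mod T1
  8 = 1 * 8 + 0, so 8 mod 8 = 0
  (-8) mod 8 = 0
Mesh after 8 steps: gear-0 tooth 2 meets gear-1 tooth 0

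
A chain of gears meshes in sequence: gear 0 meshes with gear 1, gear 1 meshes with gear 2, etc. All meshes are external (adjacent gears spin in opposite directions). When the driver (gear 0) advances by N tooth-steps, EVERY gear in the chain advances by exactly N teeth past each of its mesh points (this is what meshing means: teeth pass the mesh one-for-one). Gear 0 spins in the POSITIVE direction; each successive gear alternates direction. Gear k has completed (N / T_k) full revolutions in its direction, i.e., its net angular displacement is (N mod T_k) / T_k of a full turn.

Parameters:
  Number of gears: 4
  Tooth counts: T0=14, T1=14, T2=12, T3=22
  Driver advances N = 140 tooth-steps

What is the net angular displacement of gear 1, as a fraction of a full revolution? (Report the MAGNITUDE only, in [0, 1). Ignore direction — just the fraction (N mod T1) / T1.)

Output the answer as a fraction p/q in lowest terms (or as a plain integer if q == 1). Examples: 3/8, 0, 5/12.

Chain of 4 gears, tooth counts: [14, 14, 12, 22]
  gear 0: T0=14, direction=positive, advance = 140 mod 14 = 0 teeth = 0/14 turn
  gear 1: T1=14, direction=negative, advance = 140 mod 14 = 0 teeth = 0/14 turn
  gear 2: T2=12, direction=positive, advance = 140 mod 12 = 8 teeth = 8/12 turn
  gear 3: T3=22, direction=negative, advance = 140 mod 22 = 8 teeth = 8/22 turn
Gear 1: 140 mod 14 = 0
Fraction = 0 / 14 = 0/1 (gcd(0,14)=14) = 0

Answer: 0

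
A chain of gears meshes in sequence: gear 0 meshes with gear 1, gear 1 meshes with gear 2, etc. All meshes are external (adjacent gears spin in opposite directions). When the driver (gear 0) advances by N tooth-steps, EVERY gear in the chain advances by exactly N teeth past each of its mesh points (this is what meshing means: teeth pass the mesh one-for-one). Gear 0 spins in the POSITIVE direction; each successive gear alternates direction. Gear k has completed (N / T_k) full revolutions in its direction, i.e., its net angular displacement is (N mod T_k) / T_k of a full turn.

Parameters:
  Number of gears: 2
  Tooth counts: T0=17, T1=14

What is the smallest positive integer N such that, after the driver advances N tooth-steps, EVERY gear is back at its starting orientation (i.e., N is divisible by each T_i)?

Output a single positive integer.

Gear k returns to start when N is a multiple of T_k.
All gears at start simultaneously when N is a common multiple of [17, 14]; the smallest such N is lcm(17, 14).
Start: lcm = T0 = 17
Fold in T1=14: gcd(17, 14) = 1; lcm(17, 14) = 17 * 14 / 1 = 238 / 1 = 238
Full cycle length = 238

Answer: 238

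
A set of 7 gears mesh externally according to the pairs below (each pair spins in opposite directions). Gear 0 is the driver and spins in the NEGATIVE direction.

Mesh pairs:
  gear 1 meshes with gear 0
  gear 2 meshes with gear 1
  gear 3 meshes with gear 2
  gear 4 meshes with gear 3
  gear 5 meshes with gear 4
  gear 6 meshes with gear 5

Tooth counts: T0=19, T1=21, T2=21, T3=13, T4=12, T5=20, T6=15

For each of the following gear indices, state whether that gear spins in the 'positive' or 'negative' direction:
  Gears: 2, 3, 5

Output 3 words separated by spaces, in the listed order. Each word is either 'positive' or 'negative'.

Answer: negative positive positive

Derivation:
Gear 0 (driver): negative (depth 0)
  gear 1: meshes with gear 0 -> depth 1 -> positive (opposite of gear 0)
  gear 2: meshes with gear 1 -> depth 2 -> negative (opposite of gear 1)
  gear 3: meshes with gear 2 -> depth 3 -> positive (opposite of gear 2)
  gear 4: meshes with gear 3 -> depth 4 -> negative (opposite of gear 3)
  gear 5: meshes with gear 4 -> depth 5 -> positive (opposite of gear 4)
  gear 6: meshes with gear 5 -> depth 6 -> negative (opposite of gear 5)
Queried indices 2, 3, 5 -> negative, positive, positive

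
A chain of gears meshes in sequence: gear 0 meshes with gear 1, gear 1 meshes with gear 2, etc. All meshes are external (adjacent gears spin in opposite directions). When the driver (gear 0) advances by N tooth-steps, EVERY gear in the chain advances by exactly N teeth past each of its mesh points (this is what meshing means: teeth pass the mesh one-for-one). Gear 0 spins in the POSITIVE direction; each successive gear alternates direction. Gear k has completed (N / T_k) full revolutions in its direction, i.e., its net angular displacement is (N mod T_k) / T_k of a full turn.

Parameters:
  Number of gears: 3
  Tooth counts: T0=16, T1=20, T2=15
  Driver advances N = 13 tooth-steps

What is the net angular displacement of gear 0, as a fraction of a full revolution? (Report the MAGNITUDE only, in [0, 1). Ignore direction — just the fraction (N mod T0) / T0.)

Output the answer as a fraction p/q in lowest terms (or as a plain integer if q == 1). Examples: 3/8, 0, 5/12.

Chain of 3 gears, tooth counts: [16, 20, 15]
  gear 0: T0=16, direction=positive, advance = 13 mod 16 = 13 teeth = 13/16 turn
  gear 1: T1=20, direction=negative, advance = 13 mod 20 = 13 teeth = 13/20 turn
  gear 2: T2=15, direction=positive, advance = 13 mod 15 = 13 teeth = 13/15 turn
Gear 0: 13 mod 16 = 13
Fraction = 13 / 16 = 13/16 (gcd(13,16)=1) = 13/16

Answer: 13/16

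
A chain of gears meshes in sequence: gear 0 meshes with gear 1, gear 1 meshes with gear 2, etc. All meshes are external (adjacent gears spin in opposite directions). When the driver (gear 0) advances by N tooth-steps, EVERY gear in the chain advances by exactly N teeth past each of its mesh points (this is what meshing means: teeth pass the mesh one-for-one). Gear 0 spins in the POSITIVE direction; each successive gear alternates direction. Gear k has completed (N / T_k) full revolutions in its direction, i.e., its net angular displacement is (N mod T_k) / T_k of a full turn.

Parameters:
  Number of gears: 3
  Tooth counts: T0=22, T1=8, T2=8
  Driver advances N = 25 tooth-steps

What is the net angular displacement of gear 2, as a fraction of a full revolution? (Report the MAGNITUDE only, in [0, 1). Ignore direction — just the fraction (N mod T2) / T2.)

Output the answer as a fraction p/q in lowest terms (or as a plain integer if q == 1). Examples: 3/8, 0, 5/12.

Chain of 3 gears, tooth counts: [22, 8, 8]
  gear 0: T0=22, direction=positive, advance = 25 mod 22 = 3 teeth = 3/22 turn
  gear 1: T1=8, direction=negative, advance = 25 mod 8 = 1 teeth = 1/8 turn
  gear 2: T2=8, direction=positive, advance = 25 mod 8 = 1 teeth = 1/8 turn
Gear 2: 25 mod 8 = 1
Fraction = 1 / 8 = 1/8 (gcd(1,8)=1) = 1/8

Answer: 1/8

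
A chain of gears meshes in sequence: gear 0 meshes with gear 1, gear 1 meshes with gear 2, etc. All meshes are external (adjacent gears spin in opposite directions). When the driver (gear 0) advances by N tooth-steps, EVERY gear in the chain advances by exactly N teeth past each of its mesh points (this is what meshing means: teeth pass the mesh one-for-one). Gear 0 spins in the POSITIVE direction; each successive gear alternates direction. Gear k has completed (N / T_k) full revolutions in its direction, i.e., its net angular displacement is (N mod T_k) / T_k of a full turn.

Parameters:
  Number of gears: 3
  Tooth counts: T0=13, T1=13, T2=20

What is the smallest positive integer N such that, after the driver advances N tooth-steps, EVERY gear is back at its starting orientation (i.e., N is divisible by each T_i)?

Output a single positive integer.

Answer: 260

Derivation:
Gear k returns to start when N is a multiple of T_k.
All gears at start simultaneously when N is a common multiple of [13, 13, 20]; the smallest such N is lcm(13, 13, 20).
Start: lcm = T0 = 13
Fold in T1=13: gcd(13, 13) = 13; lcm(13, 13) = 13 * 13 / 13 = 169 / 13 = 13
Fold in T2=20: gcd(13, 20) = 1; lcm(13, 20) = 13 * 20 / 1 = 260 / 1 = 260
Full cycle length = 260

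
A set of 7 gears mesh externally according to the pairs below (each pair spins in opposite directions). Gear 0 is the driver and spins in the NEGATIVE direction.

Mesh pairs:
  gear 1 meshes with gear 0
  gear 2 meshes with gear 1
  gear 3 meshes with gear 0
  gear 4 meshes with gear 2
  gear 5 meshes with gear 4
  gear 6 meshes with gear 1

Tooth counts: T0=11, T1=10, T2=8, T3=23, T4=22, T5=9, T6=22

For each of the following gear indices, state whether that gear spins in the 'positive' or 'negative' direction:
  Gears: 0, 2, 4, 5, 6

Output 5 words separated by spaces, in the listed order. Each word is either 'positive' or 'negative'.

Gear 0 (driver): negative (depth 0)
  gear 1: meshes with gear 0 -> depth 1 -> positive (opposite of gear 0)
  gear 2: meshes with gear 1 -> depth 2 -> negative (opposite of gear 1)
  gear 3: meshes with gear 0 -> depth 1 -> positive (opposite of gear 0)
  gear 4: meshes with gear 2 -> depth 3 -> positive (opposite of gear 2)
  gear 5: meshes with gear 4 -> depth 4 -> negative (opposite of gear 4)
  gear 6: meshes with gear 1 -> depth 2 -> negative (opposite of gear 1)
Queried indices 0, 2, 4, 5, 6 -> negative, negative, positive, negative, negative

Answer: negative negative positive negative negative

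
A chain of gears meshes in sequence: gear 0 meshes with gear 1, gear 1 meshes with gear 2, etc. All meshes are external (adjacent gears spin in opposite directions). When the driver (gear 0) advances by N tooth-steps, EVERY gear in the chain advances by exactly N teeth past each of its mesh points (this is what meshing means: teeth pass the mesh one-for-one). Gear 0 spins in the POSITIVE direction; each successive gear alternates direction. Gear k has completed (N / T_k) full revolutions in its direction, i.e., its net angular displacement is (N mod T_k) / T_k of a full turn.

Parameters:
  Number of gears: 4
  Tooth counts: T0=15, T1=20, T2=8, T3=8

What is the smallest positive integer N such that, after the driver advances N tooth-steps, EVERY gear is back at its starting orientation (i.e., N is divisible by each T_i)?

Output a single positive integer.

Answer: 120

Derivation:
Gear k returns to start when N is a multiple of T_k.
All gears at start simultaneously when N is a common multiple of [15, 20, 8, 8]; the smallest such N is lcm(15, 20, 8, 8).
Start: lcm = T0 = 15
Fold in T1=20: gcd(15, 20) = 5; lcm(15, 20) = 15 * 20 / 5 = 300 / 5 = 60
Fold in T2=8: gcd(60, 8) = 4; lcm(60, 8) = 60 * 8 / 4 = 480 / 4 = 120
Fold in T3=8: gcd(120, 8) = 8; lcm(120, 8) = 120 * 8 / 8 = 960 / 8 = 120
Full cycle length = 120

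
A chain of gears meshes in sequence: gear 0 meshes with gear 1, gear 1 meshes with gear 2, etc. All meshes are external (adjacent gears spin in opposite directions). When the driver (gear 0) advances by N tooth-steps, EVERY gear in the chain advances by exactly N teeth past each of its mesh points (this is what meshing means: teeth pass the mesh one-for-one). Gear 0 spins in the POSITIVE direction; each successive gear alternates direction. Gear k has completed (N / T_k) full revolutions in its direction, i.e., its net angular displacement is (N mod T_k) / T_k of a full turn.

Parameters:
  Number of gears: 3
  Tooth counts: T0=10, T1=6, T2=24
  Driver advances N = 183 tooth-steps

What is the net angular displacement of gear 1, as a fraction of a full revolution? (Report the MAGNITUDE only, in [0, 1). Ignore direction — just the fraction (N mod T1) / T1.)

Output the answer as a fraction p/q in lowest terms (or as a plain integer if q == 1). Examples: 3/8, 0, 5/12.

Chain of 3 gears, tooth counts: [10, 6, 24]
  gear 0: T0=10, direction=positive, advance = 183 mod 10 = 3 teeth = 3/10 turn
  gear 1: T1=6, direction=negative, advance = 183 mod 6 = 3 teeth = 3/6 turn
  gear 2: T2=24, direction=positive, advance = 183 mod 24 = 15 teeth = 15/24 turn
Gear 1: 183 mod 6 = 3
Fraction = 3 / 6 = 1/2 (gcd(3,6)=3) = 1/2

Answer: 1/2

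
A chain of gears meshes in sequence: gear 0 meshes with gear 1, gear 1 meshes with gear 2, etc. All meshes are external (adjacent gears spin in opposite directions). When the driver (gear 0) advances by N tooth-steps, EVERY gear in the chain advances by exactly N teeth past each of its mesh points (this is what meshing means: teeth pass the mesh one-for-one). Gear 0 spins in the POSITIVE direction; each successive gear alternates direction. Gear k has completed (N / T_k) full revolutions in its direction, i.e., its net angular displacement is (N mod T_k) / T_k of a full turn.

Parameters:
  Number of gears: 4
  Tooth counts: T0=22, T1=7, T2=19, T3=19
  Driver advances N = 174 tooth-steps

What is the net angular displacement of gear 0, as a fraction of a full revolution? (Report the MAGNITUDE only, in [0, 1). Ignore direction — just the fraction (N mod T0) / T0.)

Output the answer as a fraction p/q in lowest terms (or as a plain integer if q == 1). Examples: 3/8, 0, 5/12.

Chain of 4 gears, tooth counts: [22, 7, 19, 19]
  gear 0: T0=22, direction=positive, advance = 174 mod 22 = 20 teeth = 20/22 turn
  gear 1: T1=7, direction=negative, advance = 174 mod 7 = 6 teeth = 6/7 turn
  gear 2: T2=19, direction=positive, advance = 174 mod 19 = 3 teeth = 3/19 turn
  gear 3: T3=19, direction=negative, advance = 174 mod 19 = 3 teeth = 3/19 turn
Gear 0: 174 mod 22 = 20
Fraction = 20 / 22 = 10/11 (gcd(20,22)=2) = 10/11

Answer: 10/11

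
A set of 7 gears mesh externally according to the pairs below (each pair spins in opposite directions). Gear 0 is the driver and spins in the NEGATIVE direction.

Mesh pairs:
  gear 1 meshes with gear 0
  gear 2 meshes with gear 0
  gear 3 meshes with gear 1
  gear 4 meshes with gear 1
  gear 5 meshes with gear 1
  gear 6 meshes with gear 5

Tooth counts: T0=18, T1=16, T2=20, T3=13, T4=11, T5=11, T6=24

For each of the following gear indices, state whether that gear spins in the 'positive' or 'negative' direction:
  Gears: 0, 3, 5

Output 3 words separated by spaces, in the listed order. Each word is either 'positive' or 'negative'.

Gear 0 (driver): negative (depth 0)
  gear 1: meshes with gear 0 -> depth 1 -> positive (opposite of gear 0)
  gear 2: meshes with gear 0 -> depth 1 -> positive (opposite of gear 0)
  gear 3: meshes with gear 1 -> depth 2 -> negative (opposite of gear 1)
  gear 4: meshes with gear 1 -> depth 2 -> negative (opposite of gear 1)
  gear 5: meshes with gear 1 -> depth 2 -> negative (opposite of gear 1)
  gear 6: meshes with gear 5 -> depth 3 -> positive (opposite of gear 5)
Queried indices 0, 3, 5 -> negative, negative, negative

Answer: negative negative negative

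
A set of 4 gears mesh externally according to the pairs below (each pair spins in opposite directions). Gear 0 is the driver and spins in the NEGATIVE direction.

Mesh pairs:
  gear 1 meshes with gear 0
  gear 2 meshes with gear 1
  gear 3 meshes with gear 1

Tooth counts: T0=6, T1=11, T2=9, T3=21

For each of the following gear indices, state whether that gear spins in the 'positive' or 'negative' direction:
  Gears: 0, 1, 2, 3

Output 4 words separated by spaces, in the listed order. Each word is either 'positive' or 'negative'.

Gear 0 (driver): negative (depth 0)
  gear 1: meshes with gear 0 -> depth 1 -> positive (opposite of gear 0)
  gear 2: meshes with gear 1 -> depth 2 -> negative (opposite of gear 1)
  gear 3: meshes with gear 1 -> depth 2 -> negative (opposite of gear 1)
Queried indices 0, 1, 2, 3 -> negative, positive, negative, negative

Answer: negative positive negative negative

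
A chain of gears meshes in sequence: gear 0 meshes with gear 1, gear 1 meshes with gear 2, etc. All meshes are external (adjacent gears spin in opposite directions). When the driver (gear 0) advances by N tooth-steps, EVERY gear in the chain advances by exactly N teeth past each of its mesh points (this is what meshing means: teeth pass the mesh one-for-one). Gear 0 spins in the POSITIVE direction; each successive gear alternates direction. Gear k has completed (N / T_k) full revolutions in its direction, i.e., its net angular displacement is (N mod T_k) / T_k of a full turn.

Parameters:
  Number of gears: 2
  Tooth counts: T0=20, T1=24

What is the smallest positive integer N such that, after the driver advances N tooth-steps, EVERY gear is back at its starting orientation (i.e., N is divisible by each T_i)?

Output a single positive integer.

Gear k returns to start when N is a multiple of T_k.
All gears at start simultaneously when N is a common multiple of [20, 24]; the smallest such N is lcm(20, 24).
Start: lcm = T0 = 20
Fold in T1=24: gcd(20, 24) = 4; lcm(20, 24) = 20 * 24 / 4 = 480 / 4 = 120
Full cycle length = 120

Answer: 120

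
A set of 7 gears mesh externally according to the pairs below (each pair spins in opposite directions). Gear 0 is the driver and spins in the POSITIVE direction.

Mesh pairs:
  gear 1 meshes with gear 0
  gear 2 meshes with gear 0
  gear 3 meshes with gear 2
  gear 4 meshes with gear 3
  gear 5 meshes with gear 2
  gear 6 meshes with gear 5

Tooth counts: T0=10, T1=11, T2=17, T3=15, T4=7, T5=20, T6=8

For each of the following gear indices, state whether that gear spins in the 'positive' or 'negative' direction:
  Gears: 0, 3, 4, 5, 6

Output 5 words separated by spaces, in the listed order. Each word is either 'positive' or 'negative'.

Answer: positive positive negative positive negative

Derivation:
Gear 0 (driver): positive (depth 0)
  gear 1: meshes with gear 0 -> depth 1 -> negative (opposite of gear 0)
  gear 2: meshes with gear 0 -> depth 1 -> negative (opposite of gear 0)
  gear 3: meshes with gear 2 -> depth 2 -> positive (opposite of gear 2)
  gear 4: meshes with gear 3 -> depth 3 -> negative (opposite of gear 3)
  gear 5: meshes with gear 2 -> depth 2 -> positive (opposite of gear 2)
  gear 6: meshes with gear 5 -> depth 3 -> negative (opposite of gear 5)
Queried indices 0, 3, 4, 5, 6 -> positive, positive, negative, positive, negative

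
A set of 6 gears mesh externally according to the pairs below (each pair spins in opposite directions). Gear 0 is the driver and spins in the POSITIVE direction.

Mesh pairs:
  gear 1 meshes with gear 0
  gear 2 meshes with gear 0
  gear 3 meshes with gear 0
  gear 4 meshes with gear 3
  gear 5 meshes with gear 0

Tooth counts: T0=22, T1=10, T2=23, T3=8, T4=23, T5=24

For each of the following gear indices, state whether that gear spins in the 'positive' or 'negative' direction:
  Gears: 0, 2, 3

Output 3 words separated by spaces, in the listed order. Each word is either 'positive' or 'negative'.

Answer: positive negative negative

Derivation:
Gear 0 (driver): positive (depth 0)
  gear 1: meshes with gear 0 -> depth 1 -> negative (opposite of gear 0)
  gear 2: meshes with gear 0 -> depth 1 -> negative (opposite of gear 0)
  gear 3: meshes with gear 0 -> depth 1 -> negative (opposite of gear 0)
  gear 4: meshes with gear 3 -> depth 2 -> positive (opposite of gear 3)
  gear 5: meshes with gear 0 -> depth 1 -> negative (opposite of gear 0)
Queried indices 0, 2, 3 -> positive, negative, negative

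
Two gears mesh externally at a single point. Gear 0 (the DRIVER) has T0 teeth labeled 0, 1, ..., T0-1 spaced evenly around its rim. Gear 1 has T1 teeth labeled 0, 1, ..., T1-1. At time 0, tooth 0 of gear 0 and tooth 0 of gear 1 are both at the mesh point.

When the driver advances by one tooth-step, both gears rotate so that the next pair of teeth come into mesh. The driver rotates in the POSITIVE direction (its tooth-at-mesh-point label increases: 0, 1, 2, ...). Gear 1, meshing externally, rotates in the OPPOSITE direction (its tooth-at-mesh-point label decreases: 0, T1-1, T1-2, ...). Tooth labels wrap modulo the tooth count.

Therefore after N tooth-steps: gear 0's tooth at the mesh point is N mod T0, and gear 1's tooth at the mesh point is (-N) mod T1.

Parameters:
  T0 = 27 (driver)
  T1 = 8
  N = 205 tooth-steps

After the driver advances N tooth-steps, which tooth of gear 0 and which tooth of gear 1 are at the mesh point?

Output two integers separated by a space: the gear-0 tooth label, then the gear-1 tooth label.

Answer: 16 3

Derivation:
Gear 0 (driver, T0=27): tooth at mesh = N mod T0
  205 = 7 * 27 + 16, so 205 mod 27 = 16
  gear 0 tooth = 16
Gear 1 (driven, T1=8): tooth at mesh = (-N) mod T1
  205 = 25 * 8 + 5, so 205 mod 8 = 5
  (-205) mod 8 = (-5) mod 8 = 8 - 5 = 3
Mesh after 205 steps: gear-0 tooth 16 meets gear-1 tooth 3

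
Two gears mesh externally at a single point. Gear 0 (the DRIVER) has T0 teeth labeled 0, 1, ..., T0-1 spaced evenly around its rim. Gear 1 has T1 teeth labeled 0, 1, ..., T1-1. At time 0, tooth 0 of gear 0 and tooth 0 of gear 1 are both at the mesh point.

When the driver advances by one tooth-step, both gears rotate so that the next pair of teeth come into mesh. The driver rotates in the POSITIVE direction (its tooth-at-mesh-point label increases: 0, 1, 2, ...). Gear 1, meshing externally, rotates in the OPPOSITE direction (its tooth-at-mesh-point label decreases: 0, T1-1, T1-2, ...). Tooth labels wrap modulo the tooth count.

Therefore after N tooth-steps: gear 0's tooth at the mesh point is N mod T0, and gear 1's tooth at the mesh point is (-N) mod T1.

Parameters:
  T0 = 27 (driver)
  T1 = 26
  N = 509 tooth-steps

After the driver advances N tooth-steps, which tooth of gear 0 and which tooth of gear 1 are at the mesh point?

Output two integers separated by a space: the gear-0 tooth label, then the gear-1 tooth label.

Answer: 23 11

Derivation:
Gear 0 (driver, T0=27): tooth at mesh = N mod T0
  509 = 18 * 27 + 23, so 509 mod 27 = 23
  gear 0 tooth = 23
Gear 1 (driven, T1=26): tooth at mesh = (-N) mod T1
  509 = 19 * 26 + 15, so 509 mod 26 = 15
  (-509) mod 26 = (-15) mod 26 = 26 - 15 = 11
Mesh after 509 steps: gear-0 tooth 23 meets gear-1 tooth 11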